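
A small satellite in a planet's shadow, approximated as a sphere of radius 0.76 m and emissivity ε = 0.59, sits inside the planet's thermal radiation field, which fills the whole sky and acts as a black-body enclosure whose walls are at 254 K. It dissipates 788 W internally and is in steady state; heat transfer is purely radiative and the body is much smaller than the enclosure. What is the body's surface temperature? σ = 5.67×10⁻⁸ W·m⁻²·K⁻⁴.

T ≈ 293 K

For a small grey body in a large enclosure, net radiated power = εσA(T⁴ − T_w⁴).
Steady state: P = εσA(T⁴ − T_w⁴) with A = 4πr² = 7.258 m².
T⁴ = P/(εσA) + T_w⁴ = 788/(0.59·5.67×10⁻⁸·7.258) + (254)⁴
    = 3.245×10⁹ + 4.162×10⁹ = 7.408×10⁹ K⁴.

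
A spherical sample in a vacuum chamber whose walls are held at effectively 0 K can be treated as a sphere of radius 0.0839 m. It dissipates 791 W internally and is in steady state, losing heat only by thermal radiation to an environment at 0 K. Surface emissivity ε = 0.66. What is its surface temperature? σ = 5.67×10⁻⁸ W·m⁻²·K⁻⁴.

Steady state: internal power = radiated power, P = εσA T⁴.
Radiating area A = 4πr² = 0.08846 m².
T⁴ = P/(εσA) = 791/(0.66·5.67×10⁻⁸·0.08846) = 2.390×10¹¹ K⁴.
T = (2.390×10¹¹)^(1/4).

T ≈ 699 K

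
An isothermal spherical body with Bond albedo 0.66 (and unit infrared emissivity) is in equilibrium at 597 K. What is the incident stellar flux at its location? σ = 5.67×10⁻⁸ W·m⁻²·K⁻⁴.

S ≈ 84700 W/m²

(1−a)S·πr² = σ·4πr²·T⁴ ⇒ S = 4σT⁴/(1−a).
S = 4·5.67×10⁻⁸·1.270×10¹¹/0.340.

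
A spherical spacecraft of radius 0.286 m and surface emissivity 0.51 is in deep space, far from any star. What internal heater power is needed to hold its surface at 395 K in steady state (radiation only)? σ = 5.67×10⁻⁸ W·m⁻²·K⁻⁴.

P ≈ 724 W

P = εσ·4πr²·T⁴.
4πr² = 1.028 m²; T⁴ = 2.434×10¹⁰ K⁴.
P = 0.51·5.67×10⁻⁸·1.028·2.434×10¹⁰.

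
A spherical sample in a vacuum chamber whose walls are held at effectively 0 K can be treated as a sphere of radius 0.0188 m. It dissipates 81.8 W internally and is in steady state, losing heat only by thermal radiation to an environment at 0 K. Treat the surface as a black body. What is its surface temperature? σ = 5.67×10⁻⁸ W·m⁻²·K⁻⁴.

Steady state: internal power = radiated power, P = εσA T⁴.
Radiating area A = 4πr² = 0.004441 m².
T⁴ = P/(εσA) = 81.8/(1.0·5.67×10⁻⁸·0.004441) = 3.248×10¹¹ K⁴.
T = (3.248×10¹¹)^(1/4).

T ≈ 755 K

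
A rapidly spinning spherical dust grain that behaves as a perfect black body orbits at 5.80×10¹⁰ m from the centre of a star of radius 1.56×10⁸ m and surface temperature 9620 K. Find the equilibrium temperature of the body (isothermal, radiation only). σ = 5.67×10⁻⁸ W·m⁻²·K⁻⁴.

T ≈ 353 K

The star's surface emits σT_*⁴; at distance d the flux is S = σT_*⁴(R_*/d)².
S = 5.67×10⁻⁸·(9620)⁴·(1.56×10⁸/5.80×10¹⁰)² = 3513 W/m².
For an isothermal sphere T⁴ = (1−a)S/(4σ) = 1.549×10¹⁰ K⁴.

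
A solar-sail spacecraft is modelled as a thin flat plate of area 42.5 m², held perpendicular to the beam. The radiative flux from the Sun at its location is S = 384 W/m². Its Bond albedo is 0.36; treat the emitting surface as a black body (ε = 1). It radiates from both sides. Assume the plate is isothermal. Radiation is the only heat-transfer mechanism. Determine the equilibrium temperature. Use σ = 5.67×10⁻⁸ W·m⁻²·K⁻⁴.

T ≈ 216 K

At equilibrium, absorbed power = emitted power.
Absorbing cross-section = A = 42.50 m²; emitting surface = 2A = 85.00 m² (ratio 2).
(1−a)S·A_cross = εσ·A_surf·T⁴  ⇒  T⁴ = (1−a)S/(2σ).
T⁴ = 0.640·384/(2·5.67×10⁻⁸) = 2.167×10⁹ K⁴.
T = (2.167×10⁹)^(1/4).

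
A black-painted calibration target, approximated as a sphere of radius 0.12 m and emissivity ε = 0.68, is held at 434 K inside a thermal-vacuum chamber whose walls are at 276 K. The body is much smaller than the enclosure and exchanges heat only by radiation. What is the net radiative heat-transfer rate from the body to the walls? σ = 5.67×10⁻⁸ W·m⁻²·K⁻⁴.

P_net ≈ 207 W

For a small grey body in a large enclosure: P_net = εσA(T_body⁴ − T_wall⁴).
A = 4πr² = 0.1810 m²; T_body⁴ − T_wall⁴ = 3.548×10¹⁰ − 5.803×10⁹ = 2.968×10¹⁰ K⁴.
|P_net| = 0.68·5.67×10⁻⁸·0.1810·2.968×10¹⁰.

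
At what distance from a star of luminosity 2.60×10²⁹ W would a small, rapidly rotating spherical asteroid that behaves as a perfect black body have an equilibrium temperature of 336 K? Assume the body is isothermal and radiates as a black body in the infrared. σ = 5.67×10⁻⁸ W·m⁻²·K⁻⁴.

d ≈ 2.68×10¹² m

For an isothermal black-emitting sphere, (1−a)S·πr² = σ·4πr²·T⁴ ⇒ S = 4σT⁴/(1−a).
S = 4·5.67×10⁻⁸·(336)⁴/1.00 = 2891 W/m².
Flux falls as S = L/(4πd²), so d = √(L/(4πS)) = √(2.60×10²⁹/(4π·2891)).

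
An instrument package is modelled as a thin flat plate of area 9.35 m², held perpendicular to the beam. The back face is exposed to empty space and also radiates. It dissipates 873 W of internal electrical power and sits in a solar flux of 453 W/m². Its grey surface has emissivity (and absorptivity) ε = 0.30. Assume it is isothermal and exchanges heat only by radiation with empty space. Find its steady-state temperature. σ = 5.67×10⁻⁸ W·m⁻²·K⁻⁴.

T ≈ 287 K

At steady state, absorbed solar power + internal power = radiated power.
Absorbed: α·S·A_cross = 0.30·453·9.350 = 1271 W (cross-section A).
Total input = 1271 + 873 = 2144 W.
Radiated: εσ·A_surf·T⁴ with A_surf = 2A = 18.70 m².
T⁴ = 2144/(0.30·5.67×10⁻⁸·18.70) = 6.739×10⁹ K⁴.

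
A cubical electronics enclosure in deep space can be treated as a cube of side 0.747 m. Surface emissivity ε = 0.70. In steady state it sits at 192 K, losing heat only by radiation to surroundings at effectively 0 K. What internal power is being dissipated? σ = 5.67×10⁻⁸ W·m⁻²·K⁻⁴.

P ≈ 181 W

Steady state: P = εσA T⁴.
A = 6L² = 3.348 m²; T⁴ = (192)⁴ = 1.359×10⁹ K⁴.
P = 0.70 × 5.67×10⁻⁸ × 3.348 × 1.359×10⁹.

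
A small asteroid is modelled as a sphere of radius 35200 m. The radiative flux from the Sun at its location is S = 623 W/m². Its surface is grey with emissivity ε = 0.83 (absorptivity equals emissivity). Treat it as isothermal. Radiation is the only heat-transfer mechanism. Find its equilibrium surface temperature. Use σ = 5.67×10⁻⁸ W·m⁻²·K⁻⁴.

T ≈ 229 K

At equilibrium, absorbed power = emitted power.
Absorbing cross-section = πr² = 3.893×10⁹ m²; emitting surface = 4πr² = 1.557×10¹⁰ m² (ratio 4).
εS·A_cross = εσ·A_surf·T⁴  ⇒  T⁴ = S/(4σ)   (ε cancels).
T⁴ = 623/(4·5.67×10⁻⁸) = 2.747×10⁹ K⁴.
T = (2.747×10⁹)^(1/4).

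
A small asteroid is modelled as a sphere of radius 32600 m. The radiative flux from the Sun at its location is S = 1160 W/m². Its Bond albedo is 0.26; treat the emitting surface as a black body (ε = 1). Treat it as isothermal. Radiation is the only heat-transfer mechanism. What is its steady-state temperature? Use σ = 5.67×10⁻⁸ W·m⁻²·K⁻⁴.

T ≈ 248 K

At equilibrium, absorbed power = emitted power.
Absorbing cross-section = πr² = 3.339×10⁹ m²; emitting surface = 4πr² = 1.336×10¹⁰ m² (ratio 4).
(1−a)S·A_cross = εσ·A_surf·T⁴  ⇒  T⁴ = (1−a)S/(4σ).
T⁴ = 0.740·1160/(4·5.67×10⁻⁸) = 3.785×10⁹ K⁴.
T = (3.785×10⁹)^(1/4).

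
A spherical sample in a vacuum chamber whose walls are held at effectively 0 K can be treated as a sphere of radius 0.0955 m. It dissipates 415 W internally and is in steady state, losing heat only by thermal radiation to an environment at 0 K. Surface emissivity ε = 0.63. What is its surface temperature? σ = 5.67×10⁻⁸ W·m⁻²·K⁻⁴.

Steady state: internal power = radiated power, P = εσA T⁴.
Radiating area A = 4πr² = 0.1146 m².
T⁴ = P/(εσA) = 415/(0.63·5.67×10⁻⁸·0.1146) = 1.014×10¹¹ K⁴.
T = (1.014×10¹¹)^(1/4).

T ≈ 564 K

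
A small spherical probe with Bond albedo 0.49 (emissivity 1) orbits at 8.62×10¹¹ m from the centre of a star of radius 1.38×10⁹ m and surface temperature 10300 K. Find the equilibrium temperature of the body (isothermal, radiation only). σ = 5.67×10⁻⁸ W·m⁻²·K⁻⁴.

T ≈ 246 K

The star's surface emits σT_*⁴; at distance d the flux is S = σT_*⁴(R_*/d)².
S = 5.67×10⁻⁸·(10300)⁴·(1.38×10⁹/8.62×10¹¹)² = 1636 W/m².
For an isothermal sphere T⁴ = (1−a)S/(4σ) = 3.678×10⁹ K⁴.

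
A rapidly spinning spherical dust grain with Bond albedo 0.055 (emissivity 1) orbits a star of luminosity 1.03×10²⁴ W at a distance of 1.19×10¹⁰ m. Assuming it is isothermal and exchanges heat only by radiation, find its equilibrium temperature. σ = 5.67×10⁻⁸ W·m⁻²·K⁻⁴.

First find the stellar flux at distance d: S = L/(4πd²) = 1.03×10²⁴/(4π·(1.19×10¹⁰)²) = 578.8 W/m².
For an isothermal sphere, absorbed (1−a)S·πr² = emitted σ·4πr²·T⁴, so T⁴ = (1−a)S/(4σ).
T⁴ = 0.945·578.8/(4·5.67×10⁻⁸) = 2.412×10⁹ K⁴.

T ≈ 222 K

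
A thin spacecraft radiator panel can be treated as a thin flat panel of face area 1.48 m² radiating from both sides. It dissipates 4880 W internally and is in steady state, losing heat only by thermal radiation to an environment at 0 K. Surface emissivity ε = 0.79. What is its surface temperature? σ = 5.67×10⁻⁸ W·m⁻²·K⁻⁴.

T ≈ 438 K

Steady state: internal power = radiated power, P = εσA T⁴.
Radiating area A = 2·1.48 = 2.960 m².
T⁴ = P/(εσA) = 4880/(0.79·5.67×10⁻⁸·2.960) = 3.681×10¹⁰ K⁴.
T = (3.681×10¹⁰)^(1/4).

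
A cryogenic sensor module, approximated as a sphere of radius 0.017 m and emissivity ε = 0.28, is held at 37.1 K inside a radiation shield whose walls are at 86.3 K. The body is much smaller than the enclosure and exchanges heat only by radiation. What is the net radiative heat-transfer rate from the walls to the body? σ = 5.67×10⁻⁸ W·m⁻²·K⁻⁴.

P_net ≈ 0.00309 W

For a small grey body in a large enclosure: P_net = εσA(T_body⁴ − T_wall⁴).
A = 4πr² = 0.003632 m²; T_body⁴ − T_wall⁴ = 1.895×10⁶ − 5.547×10⁷ = -5.357×10⁷ K⁴.
|P_net| = 0.28·5.67×10⁻⁸·0.003632·5.357×10⁷.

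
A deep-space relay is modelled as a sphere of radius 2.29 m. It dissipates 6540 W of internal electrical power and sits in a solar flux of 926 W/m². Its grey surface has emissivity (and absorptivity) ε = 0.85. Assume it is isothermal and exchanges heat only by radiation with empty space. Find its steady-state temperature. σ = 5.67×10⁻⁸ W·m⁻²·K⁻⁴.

T ≈ 280 K

At steady state, absorbed solar power + internal power = radiated power.
Absorbed: α·S·A_cross = 0.85·926·16.47 = 12970 W (cross-section πr²).
Total input = 12970 + 6540 = 19510 W.
Radiated: εσ·A_surf·T⁴ with A_surf = 4πr² = 65.90 m².
T⁴ = 19510/(0.85·5.67×10⁻⁸·65.90) = 6.142×10⁹ K⁴.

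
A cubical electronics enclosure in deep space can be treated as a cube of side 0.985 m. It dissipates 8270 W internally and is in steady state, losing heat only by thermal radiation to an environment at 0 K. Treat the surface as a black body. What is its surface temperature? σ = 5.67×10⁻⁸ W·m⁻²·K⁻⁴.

T ≈ 398 K

Steady state: internal power = radiated power, P = εσA T⁴.
Radiating area A = 6L² = 5.821 m².
T⁴ = P/(εσA) = 8270/(1.0·5.67×10⁻⁸·5.821) = 2.506×10¹⁰ K⁴.
T = (2.506×10¹⁰)^(1/4).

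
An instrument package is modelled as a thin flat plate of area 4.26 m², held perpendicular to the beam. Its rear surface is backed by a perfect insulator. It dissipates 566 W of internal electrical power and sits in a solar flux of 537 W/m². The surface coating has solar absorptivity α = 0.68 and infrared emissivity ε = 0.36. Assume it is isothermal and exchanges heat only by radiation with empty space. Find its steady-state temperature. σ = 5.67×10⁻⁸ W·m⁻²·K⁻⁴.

At steady state, absorbed solar power + internal power = radiated power.
Absorbed: α·S·A_cross = 0.68·537·4.260 = 1556 W (cross-section A).
Total input = 1556 + 566 = 2122 W.
Radiated: εσ·A_surf·T⁴ with A_surf = A = 4.260 m².
T⁴ = 2122/(0.36·5.67×10⁻⁸·4.260) = 2.440×10¹⁰ K⁴.

T ≈ 395 K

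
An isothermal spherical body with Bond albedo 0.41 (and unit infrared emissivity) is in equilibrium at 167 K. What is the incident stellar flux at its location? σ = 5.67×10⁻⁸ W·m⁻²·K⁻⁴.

S ≈ 299 W/m²

(1−a)S·πr² = σ·4πr²·T⁴ ⇒ S = 4σT⁴/(1−a).
S = 4·5.67×10⁻⁸·7.778×10⁸/0.590.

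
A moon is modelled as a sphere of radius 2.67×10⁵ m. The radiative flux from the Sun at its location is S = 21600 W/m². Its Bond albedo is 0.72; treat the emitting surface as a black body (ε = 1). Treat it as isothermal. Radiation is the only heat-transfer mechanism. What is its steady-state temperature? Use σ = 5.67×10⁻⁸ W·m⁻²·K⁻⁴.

At equilibrium, absorbed power = emitted power.
Absorbing cross-section = πr² = 2.240×10¹¹ m²; emitting surface = 4πr² = 8.958×10¹¹ m² (ratio 4).
(1−a)S·A_cross = εσ·A_surf·T⁴  ⇒  T⁴ = (1−a)S/(4σ).
T⁴ = 0.280·21600/(4·5.67×10⁻⁸) = 2.667×10¹⁰ K⁴.
T = (2.667×10¹⁰)^(1/4).

T ≈ 404 K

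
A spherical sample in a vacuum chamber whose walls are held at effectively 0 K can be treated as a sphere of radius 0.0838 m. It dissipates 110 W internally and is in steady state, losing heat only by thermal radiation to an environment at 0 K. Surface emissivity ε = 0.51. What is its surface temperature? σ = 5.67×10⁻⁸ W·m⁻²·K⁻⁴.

Steady state: internal power = radiated power, P = εσA T⁴.
Radiating area A = 4πr² = 0.08825 m².
T⁴ = P/(εσA) = 110/(0.51·5.67×10⁻⁸·0.08825) = 4.311×10¹⁰ K⁴.
T = (4.311×10¹⁰)^(1/4).

T ≈ 456 K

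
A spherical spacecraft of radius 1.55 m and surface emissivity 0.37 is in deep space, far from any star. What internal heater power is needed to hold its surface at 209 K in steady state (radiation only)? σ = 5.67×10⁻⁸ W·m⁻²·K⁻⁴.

P = εσ·4πr²·T⁴.
4πr² = 30.19 m²; T⁴ = 1.908×10⁹ K⁴.
P = 0.37·5.67×10⁻⁸·30.19·1.908×10⁹.

P ≈ 1210 W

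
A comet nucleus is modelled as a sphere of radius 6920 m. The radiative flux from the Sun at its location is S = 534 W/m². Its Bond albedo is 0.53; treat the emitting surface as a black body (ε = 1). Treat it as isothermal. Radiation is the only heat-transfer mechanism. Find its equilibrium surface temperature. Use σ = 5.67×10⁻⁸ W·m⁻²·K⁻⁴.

T ≈ 182 K

At equilibrium, absorbed power = emitted power.
Absorbing cross-section = πr² = 1.504×10⁸ m²; emitting surface = 4πr² = 6.018×10⁸ m² (ratio 4).
(1−a)S·A_cross = εσ·A_surf·T⁴  ⇒  T⁴ = (1−a)S/(4σ).
T⁴ = 0.470·534/(4·5.67×10⁻⁸) = 1.107×10⁹ K⁴.
T = (1.107×10⁹)^(1/4).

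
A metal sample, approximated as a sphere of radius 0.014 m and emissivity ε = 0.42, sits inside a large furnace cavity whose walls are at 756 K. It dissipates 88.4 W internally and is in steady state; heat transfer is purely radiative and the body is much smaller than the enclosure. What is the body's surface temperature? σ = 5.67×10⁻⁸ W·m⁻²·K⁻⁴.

For a small grey body in a large enclosure, net radiated power = εσA(T⁴ − T_w⁴).
Steady state: P = εσA(T⁴ − T_w⁴) with A = 4πr² = 0.002463 m².
T⁴ = P/(εσA) + T_w⁴ = 88.4/(0.42·5.67×10⁻⁸·0.002463) + (756)⁴
    = 1.507×10¹² + 3.267×10¹¹ = 1.834×10¹² K⁴.

T ≈ 1160 K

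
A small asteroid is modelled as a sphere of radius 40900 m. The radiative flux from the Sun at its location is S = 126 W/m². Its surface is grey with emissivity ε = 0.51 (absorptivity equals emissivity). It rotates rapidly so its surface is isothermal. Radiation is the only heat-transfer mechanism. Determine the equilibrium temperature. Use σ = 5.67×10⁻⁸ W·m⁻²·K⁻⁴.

T ≈ 154 K

At equilibrium, absorbed power = emitted power.
Absorbing cross-section = πr² = 5.255×10⁹ m²; emitting surface = 4πr² = 2.102×10¹⁰ m² (ratio 4).
εS·A_cross = εσ·A_surf·T⁴  ⇒  T⁴ = S/(4σ)   (ε cancels).
T⁴ = 126/(4·5.67×10⁻⁸) = 5.556×10⁸ K⁴.
T = (5.556×10⁸)^(1/4).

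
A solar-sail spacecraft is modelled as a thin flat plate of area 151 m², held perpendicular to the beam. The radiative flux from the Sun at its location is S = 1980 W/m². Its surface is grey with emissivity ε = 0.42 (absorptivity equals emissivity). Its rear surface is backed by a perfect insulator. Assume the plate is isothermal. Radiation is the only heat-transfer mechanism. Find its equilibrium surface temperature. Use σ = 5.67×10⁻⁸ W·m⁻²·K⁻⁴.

At equilibrium, absorbed power = emitted power.
Absorbing cross-section = A = 151.0 m²; emitting surface = A = 151.0 m² (ratio 1).
εS·A_cross = εσ·A_surf·T⁴  ⇒  T⁴ = S/(1σ)   (ε cancels).
T⁴ = 1980/(1·5.67×10⁻⁸) = 3.492×10¹⁰ K⁴.
T = (3.492×10¹⁰)^(1/4).

T ≈ 432 K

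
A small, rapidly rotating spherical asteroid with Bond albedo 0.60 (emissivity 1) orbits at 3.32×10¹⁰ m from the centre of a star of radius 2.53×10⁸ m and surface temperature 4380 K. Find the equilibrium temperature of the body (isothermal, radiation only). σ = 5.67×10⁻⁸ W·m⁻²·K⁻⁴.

The star's surface emits σT_*⁴; at distance d the flux is S = σT_*⁴(R_*/d)².
S = 5.67×10⁻⁸·(4380)⁴·(2.53×10⁸/3.32×10¹⁰)² = 1212 W/m².
For an isothermal sphere T⁴ = (1−a)S/(4σ) = 2.137×10⁹ K⁴.

T ≈ 215 K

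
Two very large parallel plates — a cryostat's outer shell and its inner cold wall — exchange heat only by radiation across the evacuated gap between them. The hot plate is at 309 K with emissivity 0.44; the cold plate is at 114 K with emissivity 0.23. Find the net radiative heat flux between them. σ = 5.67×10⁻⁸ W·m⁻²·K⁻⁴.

For two infinite grey parallel plates, q = σ(T₁⁴ − T₂⁴)/(1/ε₁ + 1/ε₂ − 1).
T₁⁴ − T₂⁴ = 9.117×10⁹ − 1.689×10⁸ = 8.948×10⁹ K⁴.
1/ε₁ + 1/ε₂ − 1 = 2.273 + 4.348 − 1 = 5.621.
q = 5.67×10⁻⁸ × 8.948×10⁹ / 5.621.

q ≈ 90.3 W/m²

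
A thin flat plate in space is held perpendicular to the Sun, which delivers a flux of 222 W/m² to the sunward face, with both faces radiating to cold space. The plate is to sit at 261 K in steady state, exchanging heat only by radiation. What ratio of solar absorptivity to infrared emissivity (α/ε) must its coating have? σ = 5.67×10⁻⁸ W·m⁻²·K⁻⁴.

α/ε ≈ 2.37

Balance: αS·A = εσ·2A·T⁴ ⇒ α/ε = 2σT⁴/S.
α/ε = 2·5.67×10⁻⁸·(261)⁴/222 = 2·5.67×10⁻⁸·4.640×10⁹/222.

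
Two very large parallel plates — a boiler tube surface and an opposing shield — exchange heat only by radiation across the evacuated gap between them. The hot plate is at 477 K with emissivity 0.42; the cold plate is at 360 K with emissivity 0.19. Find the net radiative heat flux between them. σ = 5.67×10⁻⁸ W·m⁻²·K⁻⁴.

For two infinite grey parallel plates, q = σ(T₁⁴ − T₂⁴)/(1/ε₁ + 1/ε₂ − 1).
T₁⁴ − T₂⁴ = 5.177×10¹⁰ − 1.680×10¹⁰ = 3.497×10¹⁰ K⁴.
1/ε₁ + 1/ε₂ − 1 = 2.381 + 5.263 − 1 = 6.644.
q = 5.67×10⁻⁸ × 3.497×10¹⁰ / 6.644.

q ≈ 298 W/m²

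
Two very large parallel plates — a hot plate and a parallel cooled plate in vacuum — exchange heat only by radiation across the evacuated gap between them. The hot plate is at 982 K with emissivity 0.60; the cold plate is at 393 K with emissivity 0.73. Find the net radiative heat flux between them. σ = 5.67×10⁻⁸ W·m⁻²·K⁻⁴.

q ≈ 25200 W/m²

For two infinite grey parallel plates, q = σ(T₁⁴ − T₂⁴)/(1/ε₁ + 1/ε₂ − 1).
T₁⁴ − T₂⁴ = 9.299×10¹¹ − 2.385×10¹⁰ = 9.061×10¹¹ K⁴.
1/ε₁ + 1/ε₂ − 1 = 1.667 + 1.370 − 1 = 2.037.
q = 5.67×10⁻⁸ × 9.061×10¹¹ / 2.037.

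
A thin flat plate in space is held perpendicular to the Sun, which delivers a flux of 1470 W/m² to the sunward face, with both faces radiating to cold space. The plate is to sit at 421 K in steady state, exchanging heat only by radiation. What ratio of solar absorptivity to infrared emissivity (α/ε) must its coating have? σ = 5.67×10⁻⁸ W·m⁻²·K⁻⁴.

α/ε ≈ 2.42

Balance: αS·A = εσ·2A·T⁴ ⇒ α/ε = 2σT⁴/S.
α/ε = 2·5.67×10⁻⁸·(421)⁴/1470 = 2·5.67×10⁻⁸·3.141×10¹⁰/1470.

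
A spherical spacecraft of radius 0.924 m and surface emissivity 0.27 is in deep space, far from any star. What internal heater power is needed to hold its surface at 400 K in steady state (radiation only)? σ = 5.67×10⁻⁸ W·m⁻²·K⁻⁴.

P ≈ 4200 W

P = εσ·4πr²·T⁴.
4πr² = 10.73 m²; T⁴ = 2.560×10¹⁰ K⁴.
P = 0.27·5.67×10⁻⁸·10.73·2.560×10¹⁰.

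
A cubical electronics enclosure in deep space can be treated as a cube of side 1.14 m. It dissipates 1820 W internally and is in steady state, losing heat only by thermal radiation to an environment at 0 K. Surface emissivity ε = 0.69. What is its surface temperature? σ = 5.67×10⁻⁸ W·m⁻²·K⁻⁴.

Steady state: internal power = radiated power, P = εσA T⁴.
Radiating area A = 6L² = 7.798 m².
T⁴ = P/(εσA) = 1820/(0.69·5.67×10⁻⁸·7.798) = 5.966×10⁹ K⁴.
T = (5.966×10⁹)^(1/4).

T ≈ 278 K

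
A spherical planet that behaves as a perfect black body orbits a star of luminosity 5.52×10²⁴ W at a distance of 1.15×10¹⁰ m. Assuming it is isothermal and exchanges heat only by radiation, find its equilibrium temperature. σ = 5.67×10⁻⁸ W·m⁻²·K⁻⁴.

T ≈ 348 K

First find the stellar flux at distance d: S = L/(4πd²) = 5.52×10²⁴/(4π·(1.15×10¹⁰)²) = 3321 W/m².
For an isothermal sphere, absorbed (1−a)S·πr² = emitted σ·4πr²·T⁴, so T⁴ = (1−a)S/(4σ).
T⁴ = 1.00·3321/(4·5.67×10⁻⁸) = 1.465×10¹⁰ K⁴.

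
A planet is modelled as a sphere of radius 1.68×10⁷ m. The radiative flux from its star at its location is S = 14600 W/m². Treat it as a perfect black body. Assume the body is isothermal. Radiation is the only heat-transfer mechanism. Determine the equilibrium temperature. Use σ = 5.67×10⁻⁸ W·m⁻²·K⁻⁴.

At equilibrium, absorbed power = emitted power.
Absorbing cross-section = πr² = 8.867×10¹⁴ m²; emitting surface = 4πr² = 3.547×10¹⁵ m² (ratio 4).
S·A_cross = εσ·A_surf·T⁴  ⇒  T⁴ = S/(4σ).
T⁴ = 1.00·14600/(4·5.67×10⁻⁸) = 6.437×10¹⁰ K⁴.
T = (6.437×10¹⁰)^(1/4).

T ≈ 504 K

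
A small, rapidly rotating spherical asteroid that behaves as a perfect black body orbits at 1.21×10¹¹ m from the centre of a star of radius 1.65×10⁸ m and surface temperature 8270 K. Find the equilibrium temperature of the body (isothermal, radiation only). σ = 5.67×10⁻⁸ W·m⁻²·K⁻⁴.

T ≈ 216 K

The star's surface emits σT_*⁴; at distance d the flux is S = σT_*⁴(R_*/d)².
S = 5.67×10⁻⁸·(8270)⁴·(1.65×10⁸/1.21×10¹¹)² = 493.2 W/m².
For an isothermal sphere T⁴ = (1−a)S/(4σ) = 2.174×10⁹ K⁴.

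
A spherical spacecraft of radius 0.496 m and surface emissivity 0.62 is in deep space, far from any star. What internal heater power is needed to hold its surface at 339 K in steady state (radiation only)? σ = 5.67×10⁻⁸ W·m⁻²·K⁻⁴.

P ≈ 1440 W

P = εσ·4πr²·T⁴.
4πr² = 3.092 m²; T⁴ = 1.321×10¹⁰ K⁴.
P = 0.62·5.67×10⁻⁸·3.092·1.321×10¹⁰.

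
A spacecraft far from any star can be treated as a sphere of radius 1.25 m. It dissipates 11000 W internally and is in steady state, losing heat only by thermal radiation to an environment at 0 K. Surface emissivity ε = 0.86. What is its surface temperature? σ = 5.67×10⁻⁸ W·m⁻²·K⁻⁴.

Steady state: internal power = radiated power, P = εσA T⁴.
Radiating area A = 4πr² = 19.63 m².
T⁴ = P/(εσA) = 11000/(0.86·5.67×10⁻⁸·19.63) = 1.149×10¹⁰ K⁴.
T = (1.149×10¹⁰)^(1/4).

T ≈ 327 K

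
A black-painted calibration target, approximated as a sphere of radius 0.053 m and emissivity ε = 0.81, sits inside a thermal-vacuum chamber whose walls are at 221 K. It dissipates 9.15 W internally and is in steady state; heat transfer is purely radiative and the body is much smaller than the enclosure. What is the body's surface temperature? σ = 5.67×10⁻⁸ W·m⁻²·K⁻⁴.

For a small grey body in a large enclosure, net radiated power = εσA(T⁴ − T_w⁴).
Steady state: P = εσA(T⁴ − T_w⁴) with A = 4πr² = 0.03530 m².
T⁴ = P/(εσA) + T_w⁴ = 9.15/(0.81·5.67×10⁻⁸·0.03530) + (221)⁴
    = 5.644×10⁹ + 2.385×10⁹ = 8.030×10⁹ K⁴.

T ≈ 299 K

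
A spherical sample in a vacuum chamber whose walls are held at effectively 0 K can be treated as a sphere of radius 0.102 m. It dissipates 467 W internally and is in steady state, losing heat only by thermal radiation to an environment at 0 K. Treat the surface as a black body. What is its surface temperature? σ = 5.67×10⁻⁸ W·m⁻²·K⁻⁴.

Steady state: internal power = radiated power, P = εσA T⁴.
Radiating area A = 4πr² = 0.1307 m².
T⁴ = P/(εσA) = 467/(1.0·5.67×10⁻⁸·0.1307) = 6.300×10¹⁰ K⁴.
T = (6.300×10¹⁰)^(1/4).

T ≈ 501 K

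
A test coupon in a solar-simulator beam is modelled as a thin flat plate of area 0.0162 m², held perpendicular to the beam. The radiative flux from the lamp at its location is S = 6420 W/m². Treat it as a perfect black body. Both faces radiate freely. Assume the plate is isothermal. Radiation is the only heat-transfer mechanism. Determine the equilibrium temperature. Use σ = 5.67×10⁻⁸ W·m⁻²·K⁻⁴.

At equilibrium, absorbed power = emitted power.
Absorbing cross-section = A = 0.01620 m²; emitting surface = 2A = 0.03240 m² (ratio 2).
S·A_cross = εσ·A_surf·T⁴  ⇒  T⁴ = S/(2σ).
T⁴ = 1.00·6420/(2·5.67×10⁻⁸) = 5.661×10¹⁰ K⁴.
T = (5.661×10¹⁰)^(1/4).

T ≈ 488 K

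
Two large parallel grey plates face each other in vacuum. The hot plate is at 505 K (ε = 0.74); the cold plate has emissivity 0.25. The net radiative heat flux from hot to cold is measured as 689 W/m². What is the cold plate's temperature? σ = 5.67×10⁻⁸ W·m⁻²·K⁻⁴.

T₂ ≈ 332 K

q = σ(T₁⁴ − T₂⁴)/(1/ε₁ + 1/ε₂ − 1); denominator = 4.351.
T₂⁴ = T₁⁴ − q·(1/ε₁+1/ε₂−1)/σ = 6.504×10¹⁰ − 689·4.351/5.67×10⁻⁸
    = 1.216×10¹⁰ K⁴.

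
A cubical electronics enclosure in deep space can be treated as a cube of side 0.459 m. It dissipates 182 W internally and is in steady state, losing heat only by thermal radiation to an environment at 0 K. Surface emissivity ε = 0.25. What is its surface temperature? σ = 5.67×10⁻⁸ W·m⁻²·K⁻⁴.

T ≈ 317 K

Steady state: internal power = radiated power, P = εσA T⁴.
Radiating area A = 6L² = 1.264 m².
T⁴ = P/(εσA) = 182/(0.25·5.67×10⁻⁸·1.264) = 1.016×10¹⁰ K⁴.
T = (1.016×10¹⁰)^(1/4).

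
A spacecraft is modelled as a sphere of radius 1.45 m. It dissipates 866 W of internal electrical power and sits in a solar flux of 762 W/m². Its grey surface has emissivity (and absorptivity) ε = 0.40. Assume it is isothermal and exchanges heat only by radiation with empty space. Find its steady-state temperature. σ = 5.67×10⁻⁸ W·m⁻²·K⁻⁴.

At steady state, absorbed solar power + internal power = radiated power.
Absorbed: α·S·A_cross = 0.40·762·6.605 = 2013 W (cross-section πr²).
Total input = 2013 + 866 = 2879 W.
Radiated: εσ·A_surf·T⁴ with A_surf = 4πr² = 26.42 m².
T⁴ = 2879/(0.40·5.67×10⁻⁸·26.42) = 4.805×10⁹ K⁴.

T ≈ 263 K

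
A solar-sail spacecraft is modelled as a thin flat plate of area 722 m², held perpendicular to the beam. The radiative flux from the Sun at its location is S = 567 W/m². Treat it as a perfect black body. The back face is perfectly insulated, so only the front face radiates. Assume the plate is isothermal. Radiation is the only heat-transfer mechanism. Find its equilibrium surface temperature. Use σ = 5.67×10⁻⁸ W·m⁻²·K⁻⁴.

T ≈ 316 K

At equilibrium, absorbed power = emitted power.
Absorbing cross-section = A = 722.0 m²; emitting surface = A = 722.0 m² (ratio 1).
S·A_cross = εσ·A_surf·T⁴  ⇒  T⁴ = S/(1σ).
T⁴ = 1.00·567/(1·5.67×10⁻⁸) = 1.000×10¹⁰ K⁴.
T = (1.000×10¹⁰)^(1/4).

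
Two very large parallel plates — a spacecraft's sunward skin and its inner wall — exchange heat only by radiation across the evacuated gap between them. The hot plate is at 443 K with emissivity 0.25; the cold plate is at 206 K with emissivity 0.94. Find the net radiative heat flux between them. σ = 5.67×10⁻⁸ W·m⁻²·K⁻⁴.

q ≈ 512 W/m²

For two infinite grey parallel plates, q = σ(T₁⁴ − T₂⁴)/(1/ε₁ + 1/ε₂ − 1).
T₁⁴ − T₂⁴ = 3.851×10¹⁰ − 1.801×10⁹ = 3.671×10¹⁰ K⁴.
1/ε₁ + 1/ε₂ − 1 = 4.000 + 1.064 − 1 = 4.064.
q = 5.67×10⁻⁸ × 3.671×10¹⁰ / 4.064.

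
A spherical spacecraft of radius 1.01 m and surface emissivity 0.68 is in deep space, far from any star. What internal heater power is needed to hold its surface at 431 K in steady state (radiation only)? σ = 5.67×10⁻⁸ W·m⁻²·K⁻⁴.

P = εσ·4πr²·T⁴.
4πr² = 12.82 m²; T⁴ = 3.451×10¹⁰ K⁴.
P = 0.68·5.67×10⁻⁸·12.82·3.451×10¹⁰.

P ≈ 17100 W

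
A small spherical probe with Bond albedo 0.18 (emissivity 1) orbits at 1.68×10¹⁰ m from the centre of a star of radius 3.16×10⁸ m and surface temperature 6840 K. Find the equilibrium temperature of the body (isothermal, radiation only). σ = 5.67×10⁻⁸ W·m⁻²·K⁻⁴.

T ≈ 631 K

The star's surface emits σT_*⁴; at distance d the flux is S = σT_*⁴(R_*/d)².
S = 5.67×10⁻⁸·(6840)⁴·(3.16×10⁸/1.68×10¹⁰)² = 43910 W/m².
For an isothermal sphere T⁴ = (1−a)S/(4σ) = 1.588×10¹¹ K⁴.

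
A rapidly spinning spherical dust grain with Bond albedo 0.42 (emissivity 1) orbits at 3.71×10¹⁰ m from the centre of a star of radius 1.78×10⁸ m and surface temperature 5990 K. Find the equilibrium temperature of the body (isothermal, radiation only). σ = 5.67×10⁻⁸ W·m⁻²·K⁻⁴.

T ≈ 256 K

The star's surface emits σT_*⁴; at distance d the flux is S = σT_*⁴(R_*/d)².
S = 5.67×10⁻⁸·(5990)⁴·(1.78×10⁸/3.71×10¹⁰)² = 1680 W/m².
For an isothermal sphere T⁴ = (1−a)S/(4σ) = 4.297×10⁹ K⁴.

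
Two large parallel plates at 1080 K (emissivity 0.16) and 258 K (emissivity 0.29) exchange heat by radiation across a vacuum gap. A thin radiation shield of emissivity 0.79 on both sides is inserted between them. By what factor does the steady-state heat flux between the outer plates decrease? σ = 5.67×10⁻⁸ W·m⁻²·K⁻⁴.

factor ≈ 1.18

Without shield: q₀ = σΔ(T⁴)/(1/ε₁+1/ε₂−1) with denominator 8.698.
With shield the two gaps are in series; the resistances add: (1/ε₁+1/ε_s−1)+(1/ε_s+1/ε₂−1) = 6.516+3.714 = 10.23.
Heat-flux ratio q₀/q = 10.23/8.698.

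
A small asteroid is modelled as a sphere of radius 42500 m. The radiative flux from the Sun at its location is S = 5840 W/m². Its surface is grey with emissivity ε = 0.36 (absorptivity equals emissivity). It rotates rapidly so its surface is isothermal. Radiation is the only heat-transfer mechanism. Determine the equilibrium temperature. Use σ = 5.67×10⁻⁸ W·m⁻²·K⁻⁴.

T ≈ 401 K

At equilibrium, absorbed power = emitted power.
Absorbing cross-section = πr² = 5.675×10⁹ m²; emitting surface = 4πr² = 2.270×10¹⁰ m² (ratio 4).
εS·A_cross = εσ·A_surf·T⁴  ⇒  T⁴ = S/(4σ)   (ε cancels).
T⁴ = 5840/(4·5.67×10⁻⁸) = 2.575×10¹⁰ K⁴.
T = (2.575×10¹⁰)^(1/4).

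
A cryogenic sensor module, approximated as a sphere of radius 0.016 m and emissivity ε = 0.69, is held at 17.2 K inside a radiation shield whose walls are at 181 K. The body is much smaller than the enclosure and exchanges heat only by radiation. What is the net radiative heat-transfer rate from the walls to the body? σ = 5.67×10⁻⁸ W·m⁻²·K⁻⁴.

For a small grey body in a large enclosure: P_net = εσA(T_body⁴ − T_wall⁴).
A = 4πr² = 0.003217 m²; T_body⁴ − T_wall⁴ = 87520 − 1.073×10⁹ = -1.073×10⁹ K⁴.
|P_net| = 0.69·5.67×10⁻⁸·0.003217·1.073×10⁹.

P_net ≈ 0.135 W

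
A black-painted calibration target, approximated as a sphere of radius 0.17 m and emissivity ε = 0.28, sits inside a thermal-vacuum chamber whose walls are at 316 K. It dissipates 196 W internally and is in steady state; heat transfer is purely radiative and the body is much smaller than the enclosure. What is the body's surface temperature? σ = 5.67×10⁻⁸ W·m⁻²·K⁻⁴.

T ≈ 458 K

For a small grey body in a large enclosure, net radiated power = εσA(T⁴ − T_w⁴).
Steady state: P = εσA(T⁴ − T_w⁴) with A = 4πr² = 0.3632 m².
T⁴ = P/(εσA) + T_w⁴ = 196/(0.28·5.67×10⁻⁸·0.3632) + (316)⁴
    = 3.399×10¹⁰ + 9.971×10⁹ = 4.397×10¹⁰ K⁴.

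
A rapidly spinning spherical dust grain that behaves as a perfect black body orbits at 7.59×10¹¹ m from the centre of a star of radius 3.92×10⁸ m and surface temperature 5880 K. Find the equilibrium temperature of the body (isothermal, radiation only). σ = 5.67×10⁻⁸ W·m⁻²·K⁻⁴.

The star's surface emits σT_*⁴; at distance d the flux is S = σT_*⁴(R_*/d)².
S = 5.67×10⁻⁸·(5880)⁴·(3.92×10⁸/7.59×10¹¹)² = 18.08 W/m².
For an isothermal sphere T⁴ = (1−a)S/(4σ) = 7.971×10⁷ K⁴.

T ≈ 94.5 K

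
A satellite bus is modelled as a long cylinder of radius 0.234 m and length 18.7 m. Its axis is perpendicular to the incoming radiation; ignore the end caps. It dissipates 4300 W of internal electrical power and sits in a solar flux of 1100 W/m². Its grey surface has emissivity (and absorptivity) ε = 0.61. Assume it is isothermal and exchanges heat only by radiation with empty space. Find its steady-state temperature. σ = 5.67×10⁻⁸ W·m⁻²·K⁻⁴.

At steady state, absorbed solar power + internal power = radiated power.
Absorbed: α·S·A_cross = 0.61·1100·8.752 = 5872 W (cross-section 2rL).
Total input = 5872 + 4300 = 10170 W.
Radiated: εσ·A_surf·T⁴ with A_surf = 2πrL = 27.49 m².
T⁴ = 10170/(0.61·5.67×10⁻⁸·27.49) = 1.070×10¹⁰ K⁴.

T ≈ 322 K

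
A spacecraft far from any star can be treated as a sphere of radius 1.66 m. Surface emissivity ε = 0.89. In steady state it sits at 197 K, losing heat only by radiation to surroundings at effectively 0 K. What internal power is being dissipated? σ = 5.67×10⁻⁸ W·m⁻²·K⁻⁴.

Steady state: P = εσA T⁴.
A = 4πr² = 34.63 m²; T⁴ = (197)⁴ = 1.506×10⁹ K⁴.
P = 0.89 × 5.67×10⁻⁸ × 34.63 × 1.506×10⁹.

P ≈ 2630 W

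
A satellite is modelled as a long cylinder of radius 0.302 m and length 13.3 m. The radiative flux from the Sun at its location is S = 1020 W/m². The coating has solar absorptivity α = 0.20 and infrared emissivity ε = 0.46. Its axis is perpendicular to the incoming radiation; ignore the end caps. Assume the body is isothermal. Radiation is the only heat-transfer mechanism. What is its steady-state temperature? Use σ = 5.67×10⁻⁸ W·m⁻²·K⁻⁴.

T ≈ 223 K

At equilibrium, absorbed power = emitted power.
Absorbing cross-section = 2rL = 8.033 m²; emitting surface = 2πrL = 25.24 m² (ratio π).
αS·A_cross = εσ·A_surf·T⁴  ⇒  T⁴ = αS/(ε·πσ).
T⁴ = 0.200·1020/(0.46·π·5.67×10⁻⁸) = 2.490×10⁹ K⁴.
T = (2.490×10⁹)^(1/4).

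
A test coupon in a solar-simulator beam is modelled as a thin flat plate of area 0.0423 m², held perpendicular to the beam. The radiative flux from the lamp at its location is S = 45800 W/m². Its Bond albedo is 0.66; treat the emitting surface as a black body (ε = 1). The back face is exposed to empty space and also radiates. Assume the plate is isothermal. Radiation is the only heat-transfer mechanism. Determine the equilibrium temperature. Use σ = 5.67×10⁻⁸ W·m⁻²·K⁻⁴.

At equilibrium, absorbed power = emitted power.
Absorbing cross-section = A = 0.04230 m²; emitting surface = 2A = 0.08460 m² (ratio 2).
(1−a)S·A_cross = εσ·A_surf·T⁴  ⇒  T⁴ = (1−a)S/(2σ).
T⁴ = 0.340·45800/(2·5.67×10⁻⁸) = 1.373×10¹¹ K⁴.
T = (1.373×10¹¹)^(1/4).

T ≈ 609 K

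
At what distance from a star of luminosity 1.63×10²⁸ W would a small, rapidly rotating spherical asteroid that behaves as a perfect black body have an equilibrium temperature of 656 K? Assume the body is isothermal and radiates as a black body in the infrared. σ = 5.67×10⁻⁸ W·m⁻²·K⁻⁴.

For an isothermal black-emitting sphere, (1−a)S·πr² = σ·4πr²·T⁴ ⇒ S = 4σT⁴/(1−a).
S = 4·5.67×10⁻⁸·(656)⁴/1.00 = 42000 W/m².
Flux falls as S = L/(4πd²), so d = √(L/(4πS)) = √(1.63×10²⁸/(4π·42000)).

d ≈ 1.76×10¹¹ m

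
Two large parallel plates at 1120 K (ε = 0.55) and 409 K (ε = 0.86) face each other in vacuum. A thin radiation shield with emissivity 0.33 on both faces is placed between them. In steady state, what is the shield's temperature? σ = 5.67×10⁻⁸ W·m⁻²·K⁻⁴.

T_s ≈ 924 K

In steady state the net flux on the hot side equals that on the cold side.
σ(T₁⁴−T_s⁴)/D₁ = σ(T_s⁴−T₂⁴)/D₂, with D₁ = 1/ε₁+1/ε_s−1 = 3.848, D₂ = 1/ε_s+1/ε₂−1 = 3.193.
Solve for T_s⁴: T_s⁴ = (D₂·T₁⁴ + D₁·T₂⁴)/(D₁+D₂) = 7.288×10¹¹ K⁴.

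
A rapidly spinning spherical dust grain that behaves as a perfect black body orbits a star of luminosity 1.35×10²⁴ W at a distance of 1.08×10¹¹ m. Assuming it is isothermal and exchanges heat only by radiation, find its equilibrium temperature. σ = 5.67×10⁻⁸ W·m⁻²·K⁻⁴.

T ≈ 79.8 K

First find the stellar flux at distance d: S = L/(4πd²) = 1.35×10²⁴/(4π·(1.08×10¹¹)²) = 9.210 W/m².
For an isothermal sphere, absorbed (1−a)S·πr² = emitted σ·4πr²·T⁴, so T⁴ = (1−a)S/(4σ).
T⁴ = 1.00·9.210/(4·5.67×10⁻⁸) = 4.061×10⁷ K⁴.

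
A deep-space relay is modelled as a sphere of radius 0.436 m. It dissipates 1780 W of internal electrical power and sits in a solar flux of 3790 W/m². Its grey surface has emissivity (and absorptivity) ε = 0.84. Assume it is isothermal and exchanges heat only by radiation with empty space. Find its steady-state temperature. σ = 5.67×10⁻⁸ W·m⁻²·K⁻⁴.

T ≈ 424 K

At steady state, absorbed solar power + internal power = radiated power.
Absorbed: α·S·A_cross = 0.84·3790·0.5972 = 1901 W (cross-section πr²).
Total input = 1901 + 1780 = 3681 W.
Radiated: εσ·A_surf·T⁴ with A_surf = 4πr² = 2.389 m².
T⁴ = 3681/(0.84·5.67×10⁻⁸·2.389) = 3.236×10¹⁰ K⁴.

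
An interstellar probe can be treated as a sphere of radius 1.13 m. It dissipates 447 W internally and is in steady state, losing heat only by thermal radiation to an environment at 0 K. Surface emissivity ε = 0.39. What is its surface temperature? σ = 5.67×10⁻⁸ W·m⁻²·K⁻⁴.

Steady state: internal power = radiated power, P = εσA T⁴.
Radiating area A = 4πr² = 16.05 m².
T⁴ = P/(εσA) = 447/(0.39·5.67×10⁻⁸·16.05) = 1.260×10⁹ K⁴.
T = (1.260×10⁹)^(1/4).

T ≈ 188 K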